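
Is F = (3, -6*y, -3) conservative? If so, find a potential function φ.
Yes, F is conservative. φ = 3*x - 3*y**2 - 3*z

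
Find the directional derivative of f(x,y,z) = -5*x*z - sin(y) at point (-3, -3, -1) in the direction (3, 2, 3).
sqrt(22)*(30 - cos(3))/11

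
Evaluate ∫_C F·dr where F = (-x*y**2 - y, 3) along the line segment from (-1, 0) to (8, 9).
-5643/4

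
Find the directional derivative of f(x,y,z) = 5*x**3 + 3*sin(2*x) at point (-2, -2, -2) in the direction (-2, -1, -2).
-40 - 4*cos(4)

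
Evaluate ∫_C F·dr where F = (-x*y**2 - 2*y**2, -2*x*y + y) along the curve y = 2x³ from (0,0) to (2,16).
-4096/7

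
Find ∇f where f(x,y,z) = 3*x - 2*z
(3, 0, -2)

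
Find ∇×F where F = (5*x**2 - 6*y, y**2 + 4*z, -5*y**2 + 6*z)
(-10*y - 4, 0, 6)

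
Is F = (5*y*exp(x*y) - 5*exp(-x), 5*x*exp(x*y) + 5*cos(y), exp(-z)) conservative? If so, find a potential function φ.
Yes, F is conservative. φ = 5*exp(x*y) + 5*sin(y) - exp(-z) + 5*exp(-x)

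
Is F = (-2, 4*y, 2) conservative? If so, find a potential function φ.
Yes, F is conservative. φ = -2*x + 2*y**2 + 2*z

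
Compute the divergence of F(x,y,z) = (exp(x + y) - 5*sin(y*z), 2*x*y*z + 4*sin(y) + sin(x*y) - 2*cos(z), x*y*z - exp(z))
x*y + 2*x*z + x*cos(x*y) - exp(z) + exp(x + y) + 4*cos(y)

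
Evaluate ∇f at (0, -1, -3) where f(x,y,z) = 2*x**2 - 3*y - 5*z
(0, -3, -5)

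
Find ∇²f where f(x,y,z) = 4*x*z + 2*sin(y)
-2*sin(y)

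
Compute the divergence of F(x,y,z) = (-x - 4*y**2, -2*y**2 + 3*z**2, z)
-4*y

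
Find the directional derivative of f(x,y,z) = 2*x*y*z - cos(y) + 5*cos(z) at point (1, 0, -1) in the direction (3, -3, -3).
sqrt(3)*(2 - 5*sin(1))/3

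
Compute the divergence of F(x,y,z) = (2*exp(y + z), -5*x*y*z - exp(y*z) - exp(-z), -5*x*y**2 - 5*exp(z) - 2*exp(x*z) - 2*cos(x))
-5*x*z - 2*x*exp(x*z) - z*exp(y*z) - 5*exp(z)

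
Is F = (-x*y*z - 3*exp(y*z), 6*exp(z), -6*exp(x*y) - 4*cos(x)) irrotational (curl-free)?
No, ∇×F = (-6*x*exp(x*y) - 6*exp(z), -x*y + 6*y*exp(x*y) - 3*y*exp(y*z) - 4*sin(x), z*(x + 3*exp(y*z)))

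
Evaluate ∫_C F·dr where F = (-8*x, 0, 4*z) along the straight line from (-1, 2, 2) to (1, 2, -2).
0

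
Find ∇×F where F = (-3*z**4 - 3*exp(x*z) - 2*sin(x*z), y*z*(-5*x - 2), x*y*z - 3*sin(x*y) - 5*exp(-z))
(x*z - 3*x*cos(x*y) + y*(5*x + 2), -3*x*exp(x*z) - 2*x*cos(x*z) - y*z + 3*y*cos(x*y) - 12*z**3, -5*y*z)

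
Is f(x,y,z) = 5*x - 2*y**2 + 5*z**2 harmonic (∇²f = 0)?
No, ∇²f = 6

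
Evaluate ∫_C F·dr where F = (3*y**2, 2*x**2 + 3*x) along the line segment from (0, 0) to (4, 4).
392/3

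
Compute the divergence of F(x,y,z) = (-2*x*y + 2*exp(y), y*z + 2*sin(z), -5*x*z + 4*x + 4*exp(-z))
-5*x - 2*y + z - 4*exp(-z)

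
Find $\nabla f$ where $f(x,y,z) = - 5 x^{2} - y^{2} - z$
(-10*x, -2*y, -1)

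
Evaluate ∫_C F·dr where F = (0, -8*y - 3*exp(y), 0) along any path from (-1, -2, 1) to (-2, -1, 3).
-3*exp(-1) + 3*exp(-2) + 12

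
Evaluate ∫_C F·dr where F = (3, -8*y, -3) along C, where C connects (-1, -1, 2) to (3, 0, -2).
28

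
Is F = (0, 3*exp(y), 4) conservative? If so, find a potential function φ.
Yes, F is conservative. φ = 4*z + 3*exp(y)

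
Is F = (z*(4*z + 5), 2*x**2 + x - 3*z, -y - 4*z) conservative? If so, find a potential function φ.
No, ∇×F = (2, 8*z + 5, 4*x + 1) ≠ 0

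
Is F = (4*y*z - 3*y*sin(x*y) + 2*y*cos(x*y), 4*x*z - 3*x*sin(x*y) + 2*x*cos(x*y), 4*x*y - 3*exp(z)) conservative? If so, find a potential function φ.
Yes, F is conservative. φ = 4*x*y*z - 3*exp(z) + 2*sin(x*y) + 3*cos(x*y)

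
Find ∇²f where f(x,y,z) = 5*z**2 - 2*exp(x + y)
10 - 4*exp(x + y)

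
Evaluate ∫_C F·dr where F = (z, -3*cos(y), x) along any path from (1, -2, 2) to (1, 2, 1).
-6*sin(2) - 1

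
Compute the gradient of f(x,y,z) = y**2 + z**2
(0, 2*y, 2*z)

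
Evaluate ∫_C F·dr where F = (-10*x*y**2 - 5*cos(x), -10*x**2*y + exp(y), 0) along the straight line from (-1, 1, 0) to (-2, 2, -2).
-75 - 5*sin(1) - E + 5*sin(2) + exp(2)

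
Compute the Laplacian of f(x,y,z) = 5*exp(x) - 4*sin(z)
5*exp(x) + 4*sin(z)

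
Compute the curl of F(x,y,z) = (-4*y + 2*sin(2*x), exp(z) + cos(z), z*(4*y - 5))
(4*z - exp(z) + sin(z), 0, 4)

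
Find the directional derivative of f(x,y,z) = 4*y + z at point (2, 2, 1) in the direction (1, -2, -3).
-11*sqrt(14)/14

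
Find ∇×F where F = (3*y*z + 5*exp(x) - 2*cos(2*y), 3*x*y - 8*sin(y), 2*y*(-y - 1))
(-4*y - 2, 3*y, 3*y - 3*z - 4*sin(2*y))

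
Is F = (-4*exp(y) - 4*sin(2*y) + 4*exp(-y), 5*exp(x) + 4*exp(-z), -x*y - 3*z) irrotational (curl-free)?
No, ∇×F = (-x + 4*exp(-z), y, 5*exp(x) + 4*exp(y) + 8*cos(2*y) + 4*exp(-y))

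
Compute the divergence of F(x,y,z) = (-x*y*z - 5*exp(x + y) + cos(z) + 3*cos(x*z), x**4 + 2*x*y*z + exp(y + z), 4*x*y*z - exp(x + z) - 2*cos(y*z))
4*x*y + 2*x*z - y*z + 2*y*sin(y*z) - 3*z*sin(x*z) - 5*exp(x + y) - exp(x + z) + exp(y + z)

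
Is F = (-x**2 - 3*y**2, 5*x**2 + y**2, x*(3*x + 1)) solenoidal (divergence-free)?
No, ∇·F = -2*x + 2*y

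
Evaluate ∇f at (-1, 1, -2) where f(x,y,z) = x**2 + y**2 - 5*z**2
(-2, 2, 20)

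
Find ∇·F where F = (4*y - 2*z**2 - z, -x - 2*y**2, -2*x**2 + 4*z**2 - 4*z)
-4*y + 8*z - 4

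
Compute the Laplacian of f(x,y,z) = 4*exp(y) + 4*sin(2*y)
4*exp(y) - 16*sin(2*y)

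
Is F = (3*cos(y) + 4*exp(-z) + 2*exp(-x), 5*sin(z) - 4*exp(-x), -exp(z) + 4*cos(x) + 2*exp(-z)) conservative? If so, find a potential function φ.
No, ∇×F = (-5*cos(z), 4*sin(x) - 4*exp(-z), 3*sin(y) + 4*exp(-x)) ≠ 0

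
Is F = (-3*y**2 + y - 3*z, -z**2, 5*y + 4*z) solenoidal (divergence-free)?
No, ∇·F = 4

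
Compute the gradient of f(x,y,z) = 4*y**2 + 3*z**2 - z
(0, 8*y, 6*z - 1)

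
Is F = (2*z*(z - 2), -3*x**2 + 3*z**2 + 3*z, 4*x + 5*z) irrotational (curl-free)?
No, ∇×F = (-6*z - 3, 4*z - 8, -6*x)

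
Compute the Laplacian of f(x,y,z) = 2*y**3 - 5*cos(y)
12*y + 5*cos(y)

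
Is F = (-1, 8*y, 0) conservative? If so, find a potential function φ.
Yes, F is conservative. φ = -x + 4*y**2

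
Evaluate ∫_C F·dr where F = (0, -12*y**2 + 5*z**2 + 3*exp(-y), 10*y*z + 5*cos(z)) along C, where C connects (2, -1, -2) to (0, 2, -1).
-6 - 5*sin(1) - 3*exp(-2) + 5*sin(2) + 3*E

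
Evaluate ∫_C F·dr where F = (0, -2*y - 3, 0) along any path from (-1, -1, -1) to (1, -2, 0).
0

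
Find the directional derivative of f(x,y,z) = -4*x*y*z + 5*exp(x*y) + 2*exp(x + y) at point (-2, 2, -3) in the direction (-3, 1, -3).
4*sqrt(19)*(-37*exp(4) - 10)*exp(-4)/19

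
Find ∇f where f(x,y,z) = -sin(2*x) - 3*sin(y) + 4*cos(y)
(-2*cos(2*x), -4*sin(y) - 3*cos(y), 0)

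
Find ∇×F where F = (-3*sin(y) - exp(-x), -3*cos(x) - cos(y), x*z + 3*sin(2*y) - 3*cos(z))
(6*cos(2*y), -z, 3*sin(x) + 3*cos(y))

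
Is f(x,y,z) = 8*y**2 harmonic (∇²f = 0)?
No, ∇²f = 16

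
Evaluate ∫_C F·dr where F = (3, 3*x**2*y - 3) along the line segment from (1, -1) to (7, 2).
405/2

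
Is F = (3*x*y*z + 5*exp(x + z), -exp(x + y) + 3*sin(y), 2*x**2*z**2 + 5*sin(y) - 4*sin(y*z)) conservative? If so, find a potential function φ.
No, ∇×F = (-4*z*cos(y*z) + 5*cos(y), 3*x*y - 4*x*z**2 + 5*exp(x + z), -3*x*z - exp(x + y)) ≠ 0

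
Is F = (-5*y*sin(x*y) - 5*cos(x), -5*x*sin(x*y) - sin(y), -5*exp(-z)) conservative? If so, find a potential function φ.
Yes, F is conservative. φ = -5*sin(x) + cos(y) + 5*cos(x*y) + 5*exp(-z)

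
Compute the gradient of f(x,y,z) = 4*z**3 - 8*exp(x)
(-8*exp(x), 0, 12*z**2)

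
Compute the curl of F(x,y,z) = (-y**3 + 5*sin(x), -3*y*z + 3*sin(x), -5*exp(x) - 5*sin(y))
(3*y - 5*cos(y), 5*exp(x), 3*y**2 + 3*cos(x))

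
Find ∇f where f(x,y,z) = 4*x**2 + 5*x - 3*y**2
(8*x + 5, -6*y, 0)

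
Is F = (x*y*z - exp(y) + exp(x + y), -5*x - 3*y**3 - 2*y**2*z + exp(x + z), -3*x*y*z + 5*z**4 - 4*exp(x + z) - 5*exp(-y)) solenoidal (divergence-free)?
No, ∇·F = -3*x*y - 9*y**2 - 3*y*z + 20*z**3 + exp(x + y) - 4*exp(x + z)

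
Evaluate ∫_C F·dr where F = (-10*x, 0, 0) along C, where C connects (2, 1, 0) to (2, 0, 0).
0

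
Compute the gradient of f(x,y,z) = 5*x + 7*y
(5, 7, 0)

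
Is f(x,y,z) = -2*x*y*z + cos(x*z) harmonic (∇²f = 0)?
No, ∇²f = (-x**2 - z**2)*cos(x*z)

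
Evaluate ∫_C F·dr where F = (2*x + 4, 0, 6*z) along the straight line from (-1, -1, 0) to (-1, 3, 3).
27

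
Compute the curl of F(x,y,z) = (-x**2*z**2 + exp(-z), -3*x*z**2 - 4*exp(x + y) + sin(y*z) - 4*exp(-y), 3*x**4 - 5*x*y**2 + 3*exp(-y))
(-10*x*y + 6*x*z - y*cos(y*z) - 3*exp(-y), -12*x**3 - 2*x**2*z + 5*y**2 - exp(-z), -3*z**2 - 4*exp(x + y))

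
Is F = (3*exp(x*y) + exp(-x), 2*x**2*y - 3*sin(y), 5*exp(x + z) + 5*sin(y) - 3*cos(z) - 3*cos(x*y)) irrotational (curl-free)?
No, ∇×F = (3*x*sin(x*y) + 5*cos(y), -3*y*sin(x*y) - 5*exp(x + z), x*(4*y - 3*exp(x*y)))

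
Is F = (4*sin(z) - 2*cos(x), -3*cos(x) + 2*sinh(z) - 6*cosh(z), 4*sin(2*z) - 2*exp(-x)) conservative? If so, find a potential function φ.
No, ∇×F = (6*sinh(z) - 2*cosh(z), 4*cos(z) - 2*exp(-x), 3*sin(x)) ≠ 0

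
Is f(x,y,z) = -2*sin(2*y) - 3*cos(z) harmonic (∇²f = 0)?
No, ∇²f = 8*sin(2*y) + 3*cos(z)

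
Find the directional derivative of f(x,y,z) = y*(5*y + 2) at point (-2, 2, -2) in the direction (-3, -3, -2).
-3*sqrt(22)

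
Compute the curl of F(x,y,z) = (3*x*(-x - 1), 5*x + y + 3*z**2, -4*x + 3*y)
(3 - 6*z, 4, 5)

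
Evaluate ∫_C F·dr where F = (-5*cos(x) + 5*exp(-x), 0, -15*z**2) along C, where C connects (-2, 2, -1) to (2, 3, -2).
-10*sin(2) + 35 + 10*sinh(2)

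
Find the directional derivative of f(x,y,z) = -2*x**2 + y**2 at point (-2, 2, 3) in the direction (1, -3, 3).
-4*sqrt(19)/19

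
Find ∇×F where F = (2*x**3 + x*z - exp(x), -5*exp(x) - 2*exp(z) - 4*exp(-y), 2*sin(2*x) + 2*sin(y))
(2*exp(z) + 2*cos(y), x - 4*cos(2*x), -5*exp(x))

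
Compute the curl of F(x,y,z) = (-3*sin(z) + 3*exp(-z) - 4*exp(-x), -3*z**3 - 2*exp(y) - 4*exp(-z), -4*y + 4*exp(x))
(9*z**2 - 4 - 4*exp(-z), -4*exp(x) - 3*cos(z) - 3*exp(-z), 0)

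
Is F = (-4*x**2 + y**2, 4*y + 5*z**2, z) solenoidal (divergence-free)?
No, ∇·F = 5 - 8*x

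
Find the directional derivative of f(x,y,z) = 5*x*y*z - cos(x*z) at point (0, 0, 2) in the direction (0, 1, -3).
0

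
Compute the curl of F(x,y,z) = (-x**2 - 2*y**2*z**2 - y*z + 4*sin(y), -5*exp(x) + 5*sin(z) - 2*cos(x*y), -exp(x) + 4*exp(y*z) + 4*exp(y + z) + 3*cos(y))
(4*z*exp(y*z) + 4*exp(y + z) - 3*sin(y) - 5*cos(z), -4*y**2*z - y + exp(x), 4*y*z**2 + 2*y*sin(x*y) + z - 5*exp(x) - 4*cos(y))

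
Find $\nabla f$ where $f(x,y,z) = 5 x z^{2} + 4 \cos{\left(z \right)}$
(5*z**2, 0, 10*x*z - 4*sin(z))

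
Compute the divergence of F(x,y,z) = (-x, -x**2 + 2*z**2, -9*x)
-1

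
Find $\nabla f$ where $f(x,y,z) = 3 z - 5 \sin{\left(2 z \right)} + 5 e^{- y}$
(0, -5*exp(-y), 3 - 10*cos(2*z))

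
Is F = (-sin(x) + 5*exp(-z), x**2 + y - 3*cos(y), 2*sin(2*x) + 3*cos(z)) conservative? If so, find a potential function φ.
No, ∇×F = (0, -4*cos(2*x) - 5*exp(-z), 2*x) ≠ 0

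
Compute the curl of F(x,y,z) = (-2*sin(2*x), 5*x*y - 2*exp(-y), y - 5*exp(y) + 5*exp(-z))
(1 - 5*exp(y), 0, 5*y)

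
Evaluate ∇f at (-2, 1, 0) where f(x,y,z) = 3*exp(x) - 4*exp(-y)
(3*exp(-2), 4*exp(-1), 0)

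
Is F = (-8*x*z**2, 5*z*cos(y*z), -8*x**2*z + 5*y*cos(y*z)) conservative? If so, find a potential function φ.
Yes, F is conservative. φ = -4*x**2*z**2 + 5*sin(y*z)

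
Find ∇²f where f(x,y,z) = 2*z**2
4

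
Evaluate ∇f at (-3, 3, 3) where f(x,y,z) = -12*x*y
(-36, 36, 0)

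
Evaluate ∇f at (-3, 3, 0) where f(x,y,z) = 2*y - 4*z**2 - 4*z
(0, 2, -4)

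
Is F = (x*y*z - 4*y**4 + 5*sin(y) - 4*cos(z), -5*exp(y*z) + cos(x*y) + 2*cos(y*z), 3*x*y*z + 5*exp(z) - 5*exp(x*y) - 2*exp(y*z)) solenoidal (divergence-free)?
No, ∇·F = 3*x*y - x*sin(x*y) + y*z - 2*y*exp(y*z) - 5*z*exp(y*z) - 2*z*sin(y*z) + 5*exp(z)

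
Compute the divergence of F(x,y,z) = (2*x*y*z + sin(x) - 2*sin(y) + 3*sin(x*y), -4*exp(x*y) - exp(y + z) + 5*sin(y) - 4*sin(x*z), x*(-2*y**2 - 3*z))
-4*x*exp(x*y) - 3*x + 2*y*z + 3*y*cos(x*y) - exp(y + z) + cos(x) + 5*cos(y)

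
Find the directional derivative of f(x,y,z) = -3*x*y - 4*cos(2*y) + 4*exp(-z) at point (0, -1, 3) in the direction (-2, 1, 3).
sqrt(14)*(-(3 + 4*sin(2))*exp(3) - 6)*exp(-3)/7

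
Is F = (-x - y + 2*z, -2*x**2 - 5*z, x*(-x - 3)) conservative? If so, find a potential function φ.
No, ∇×F = (5, 2*x + 5, 1 - 4*x) ≠ 0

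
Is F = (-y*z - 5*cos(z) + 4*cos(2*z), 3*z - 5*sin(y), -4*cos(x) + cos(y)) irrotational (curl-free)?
No, ∇×F = (-sin(y) - 3, -y - 4*sin(x) + 5*sin(z) - 8*sin(2*z), z)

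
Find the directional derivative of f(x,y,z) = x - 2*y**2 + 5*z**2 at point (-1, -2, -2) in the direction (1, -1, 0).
-7*sqrt(2)/2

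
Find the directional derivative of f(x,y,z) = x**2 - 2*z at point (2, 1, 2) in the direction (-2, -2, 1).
-10/3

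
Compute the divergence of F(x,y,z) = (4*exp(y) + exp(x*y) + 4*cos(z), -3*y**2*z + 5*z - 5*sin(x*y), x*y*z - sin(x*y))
x*y - 5*x*cos(x*y) - 6*y*z + y*exp(x*y)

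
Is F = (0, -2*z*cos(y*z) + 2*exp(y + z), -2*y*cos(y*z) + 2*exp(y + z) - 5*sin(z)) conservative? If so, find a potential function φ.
Yes, F is conservative. φ = 2*exp(y + z) - 2*sin(y*z) + 5*cos(z)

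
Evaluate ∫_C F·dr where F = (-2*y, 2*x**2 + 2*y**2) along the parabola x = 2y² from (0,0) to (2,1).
-2/5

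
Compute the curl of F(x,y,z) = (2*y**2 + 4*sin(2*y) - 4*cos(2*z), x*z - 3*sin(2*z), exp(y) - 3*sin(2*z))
(-x + exp(y) + 6*cos(2*z), 8*sin(2*z), -4*y + z - 8*cos(2*y))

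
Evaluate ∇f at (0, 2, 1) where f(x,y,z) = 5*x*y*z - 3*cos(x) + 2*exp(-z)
(10, 0, -2*exp(-1))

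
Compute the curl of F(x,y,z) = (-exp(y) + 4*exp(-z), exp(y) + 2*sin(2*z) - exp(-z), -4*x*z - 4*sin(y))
(-4*cos(y) - 4*cos(2*z) - exp(-z), 4*z - 4*exp(-z), exp(y))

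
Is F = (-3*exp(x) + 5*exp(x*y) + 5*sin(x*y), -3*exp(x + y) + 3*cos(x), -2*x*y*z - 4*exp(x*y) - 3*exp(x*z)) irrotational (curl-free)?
No, ∇×F = (2*x*(-z - 2*exp(x*y)), 2*y*z + 4*y*exp(x*y) + 3*z*exp(x*z), -5*x*exp(x*y) - 5*x*cos(x*y) - 3*exp(x + y) - 3*sin(x))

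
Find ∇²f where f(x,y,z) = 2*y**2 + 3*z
4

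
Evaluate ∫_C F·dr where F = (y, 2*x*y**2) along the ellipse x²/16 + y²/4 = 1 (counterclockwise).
8*pi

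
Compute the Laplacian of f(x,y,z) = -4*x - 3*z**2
-6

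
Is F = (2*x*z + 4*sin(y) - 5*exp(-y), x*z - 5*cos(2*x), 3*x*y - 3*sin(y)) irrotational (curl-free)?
No, ∇×F = (2*x - 3*cos(y), 2*x - 3*y, z + 10*sin(2*x) - 4*cos(y) - 5*exp(-y))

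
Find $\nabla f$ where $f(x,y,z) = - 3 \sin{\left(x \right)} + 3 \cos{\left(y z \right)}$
(-3*cos(x), -3*z*sin(y*z), -3*y*sin(y*z))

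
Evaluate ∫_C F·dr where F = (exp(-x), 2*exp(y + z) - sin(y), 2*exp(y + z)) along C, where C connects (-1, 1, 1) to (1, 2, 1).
-2*exp(2) - cos(1) + cos(2) - exp(-1) + E + 2*exp(3)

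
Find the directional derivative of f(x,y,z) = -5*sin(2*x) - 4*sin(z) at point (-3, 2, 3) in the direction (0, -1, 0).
0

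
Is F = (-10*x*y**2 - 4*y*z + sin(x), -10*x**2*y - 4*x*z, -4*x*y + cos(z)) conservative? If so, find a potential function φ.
Yes, F is conservative. φ = -5*x**2*y**2 - 4*x*y*z + sin(z) - cos(x)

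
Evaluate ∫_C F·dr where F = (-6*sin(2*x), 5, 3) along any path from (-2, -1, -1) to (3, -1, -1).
-3*cos(4) + 3*cos(6)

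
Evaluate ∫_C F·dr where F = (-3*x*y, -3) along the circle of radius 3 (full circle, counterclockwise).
0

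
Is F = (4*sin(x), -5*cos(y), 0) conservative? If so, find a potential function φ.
Yes, F is conservative. φ = -5*sin(y) - 4*cos(x)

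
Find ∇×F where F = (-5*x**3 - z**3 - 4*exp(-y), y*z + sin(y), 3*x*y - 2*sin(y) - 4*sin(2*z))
(3*x - y - 2*cos(y), -3*y - 3*z**2, -4*exp(-y))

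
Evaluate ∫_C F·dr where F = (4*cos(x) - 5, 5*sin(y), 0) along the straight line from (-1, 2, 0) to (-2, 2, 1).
-4*sin(2) + 4*sin(1) + 5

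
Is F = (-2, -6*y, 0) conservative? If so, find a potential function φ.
Yes, F is conservative. φ = -2*x - 3*y**2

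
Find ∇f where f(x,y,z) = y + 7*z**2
(0, 1, 14*z)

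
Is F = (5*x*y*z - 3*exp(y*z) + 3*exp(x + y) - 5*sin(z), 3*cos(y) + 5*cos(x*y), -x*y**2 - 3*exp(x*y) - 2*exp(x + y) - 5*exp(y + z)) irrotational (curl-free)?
No, ∇×F = (-2*x*y - 3*x*exp(x*y) - 2*exp(x + y) - 5*exp(y + z), 5*x*y + y**2 + 3*y*exp(x*y) - 3*y*exp(y*z) + 2*exp(x + y) - 5*cos(z), -5*x*z - 5*y*sin(x*y) + 3*z*exp(y*z) - 3*exp(x + y))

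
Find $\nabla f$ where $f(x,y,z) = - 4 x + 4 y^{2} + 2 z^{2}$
(-4, 8*y, 4*z)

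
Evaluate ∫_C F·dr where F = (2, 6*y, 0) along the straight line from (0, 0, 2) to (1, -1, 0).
5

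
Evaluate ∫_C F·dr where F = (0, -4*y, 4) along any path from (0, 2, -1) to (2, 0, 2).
20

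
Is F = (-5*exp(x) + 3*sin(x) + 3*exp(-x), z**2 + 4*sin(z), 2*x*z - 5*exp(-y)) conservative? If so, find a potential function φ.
No, ∇×F = (-2*z - 4*cos(z) + 5*exp(-y), -2*z, 0) ≠ 0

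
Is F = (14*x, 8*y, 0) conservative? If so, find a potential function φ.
Yes, F is conservative. φ = 7*x**2 + 4*y**2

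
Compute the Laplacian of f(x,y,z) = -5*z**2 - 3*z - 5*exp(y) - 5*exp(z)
-5*exp(y) - 5*exp(z) - 10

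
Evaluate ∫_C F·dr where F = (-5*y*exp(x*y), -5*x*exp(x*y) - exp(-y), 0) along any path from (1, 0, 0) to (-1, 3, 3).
4 - 4*exp(-3)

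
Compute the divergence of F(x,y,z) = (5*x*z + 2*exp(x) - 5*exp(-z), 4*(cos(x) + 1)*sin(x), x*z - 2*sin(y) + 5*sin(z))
x + 5*z + 2*exp(x) + 5*cos(z)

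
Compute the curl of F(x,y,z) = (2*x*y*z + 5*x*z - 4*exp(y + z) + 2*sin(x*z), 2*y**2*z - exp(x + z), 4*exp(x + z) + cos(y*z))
(-2*y**2 - z*sin(y*z) + exp(x + z), 2*x*y + 2*x*cos(x*z) + 5*x - 4*exp(x + z) - 4*exp(y + z), -2*x*z - exp(x + z) + 4*exp(y + z))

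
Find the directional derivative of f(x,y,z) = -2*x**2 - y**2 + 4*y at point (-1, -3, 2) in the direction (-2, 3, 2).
22*sqrt(17)/17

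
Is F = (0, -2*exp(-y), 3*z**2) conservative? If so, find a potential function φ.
Yes, F is conservative. φ = z**3 + 2*exp(-y)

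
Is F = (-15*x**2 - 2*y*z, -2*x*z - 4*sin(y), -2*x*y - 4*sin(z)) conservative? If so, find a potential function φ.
Yes, F is conservative. φ = -5*x**3 - 2*x*y*z + 4*cos(y) + 4*cos(z)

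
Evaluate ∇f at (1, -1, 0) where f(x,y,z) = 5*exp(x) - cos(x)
(sin(1) + 5*E, 0, 0)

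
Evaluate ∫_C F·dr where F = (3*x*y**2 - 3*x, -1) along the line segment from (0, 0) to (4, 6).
402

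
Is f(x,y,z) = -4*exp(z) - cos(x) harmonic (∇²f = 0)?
No, ∇²f = -4*exp(z) + cos(x)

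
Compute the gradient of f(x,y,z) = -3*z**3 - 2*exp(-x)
(2*exp(-x), 0, -9*z**2)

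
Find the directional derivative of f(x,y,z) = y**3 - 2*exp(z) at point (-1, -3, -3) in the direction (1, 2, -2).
4*exp(-3)/3 + 18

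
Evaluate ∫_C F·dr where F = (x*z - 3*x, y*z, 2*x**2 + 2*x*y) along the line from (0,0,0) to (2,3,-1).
-17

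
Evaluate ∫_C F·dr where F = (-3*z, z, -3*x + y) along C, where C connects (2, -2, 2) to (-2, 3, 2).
34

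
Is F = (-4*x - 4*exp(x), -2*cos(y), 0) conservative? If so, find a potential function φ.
Yes, F is conservative. φ = -2*x**2 - 4*exp(x) - 2*sin(y)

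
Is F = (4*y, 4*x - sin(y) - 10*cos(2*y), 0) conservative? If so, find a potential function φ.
Yes, F is conservative. φ = 4*x*y - 5*sin(2*y) + cos(y)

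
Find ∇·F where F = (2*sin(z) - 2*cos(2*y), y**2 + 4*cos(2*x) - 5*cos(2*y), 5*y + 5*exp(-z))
2*y + 10*sin(2*y) - 5*exp(-z)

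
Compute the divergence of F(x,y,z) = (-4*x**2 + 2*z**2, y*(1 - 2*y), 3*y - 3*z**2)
-8*x - 4*y - 6*z + 1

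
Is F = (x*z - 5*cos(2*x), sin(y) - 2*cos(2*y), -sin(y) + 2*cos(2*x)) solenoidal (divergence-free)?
No, ∇·F = z + 10*sin(2*x) + 4*sin(2*y) + cos(y)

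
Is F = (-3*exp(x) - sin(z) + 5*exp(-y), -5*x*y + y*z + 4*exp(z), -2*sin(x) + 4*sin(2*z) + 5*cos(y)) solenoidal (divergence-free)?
No, ∇·F = -5*x + z - 3*exp(x) + 8*cos(2*z)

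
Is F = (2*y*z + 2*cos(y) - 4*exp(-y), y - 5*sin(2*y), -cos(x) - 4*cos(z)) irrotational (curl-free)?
No, ∇×F = (0, 2*y - sin(x), -2*z + 2*sin(y) - 4*exp(-y))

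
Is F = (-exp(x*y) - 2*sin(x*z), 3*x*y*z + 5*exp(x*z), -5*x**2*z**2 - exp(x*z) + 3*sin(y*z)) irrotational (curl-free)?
No, ∇×F = (-3*x*y - 5*x*exp(x*z) + 3*z*cos(y*z), 10*x*z**2 - 2*x*cos(x*z) + z*exp(x*z), x*exp(x*y) + 3*y*z + 5*z*exp(x*z))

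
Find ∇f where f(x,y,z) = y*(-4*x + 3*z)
(-4*y, -4*x + 3*z, 3*y)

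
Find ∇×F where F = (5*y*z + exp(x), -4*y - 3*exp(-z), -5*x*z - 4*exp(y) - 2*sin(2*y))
(-4*exp(y) - 4*cos(2*y) - 3*exp(-z), 5*y + 5*z, -5*z)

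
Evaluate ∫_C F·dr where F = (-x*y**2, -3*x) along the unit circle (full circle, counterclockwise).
-3*pi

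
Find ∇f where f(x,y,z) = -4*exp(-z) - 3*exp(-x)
(3*exp(-x), 0, 4*exp(-z))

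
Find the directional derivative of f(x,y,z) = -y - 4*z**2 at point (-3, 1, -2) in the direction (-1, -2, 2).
34/3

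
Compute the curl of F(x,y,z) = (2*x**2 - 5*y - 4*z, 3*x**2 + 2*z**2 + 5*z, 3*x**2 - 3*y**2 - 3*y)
(-6*y - 4*z - 8, -6*x - 4, 6*x + 5)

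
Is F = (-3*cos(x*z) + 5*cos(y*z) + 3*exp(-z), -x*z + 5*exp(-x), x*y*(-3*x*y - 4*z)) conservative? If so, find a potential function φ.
No, ∇×F = (x*(-6*x*y - 4*z + 1), 6*x*y**2 + 3*x*sin(x*z) + 4*y*z - 5*y*sin(y*z) - 3*exp(-z), 5*z*sin(y*z) - z - 5*exp(-x)) ≠ 0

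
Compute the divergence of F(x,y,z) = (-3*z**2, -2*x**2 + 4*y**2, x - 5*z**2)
8*y - 10*z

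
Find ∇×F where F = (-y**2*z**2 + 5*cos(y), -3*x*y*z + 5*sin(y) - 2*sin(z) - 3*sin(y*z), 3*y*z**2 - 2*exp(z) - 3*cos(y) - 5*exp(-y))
(3*x*y + 3*y*cos(y*z) + 3*z**2 + 3*sin(y) + 2*cos(z) + 5*exp(-y), -2*y**2*z, 2*y*z**2 - 3*y*z + 5*sin(y))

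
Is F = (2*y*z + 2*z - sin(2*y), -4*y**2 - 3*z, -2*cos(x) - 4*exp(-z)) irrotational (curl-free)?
No, ∇×F = (3, 2*y - 2*sin(x) + 2, -2*z + 2*cos(2*y))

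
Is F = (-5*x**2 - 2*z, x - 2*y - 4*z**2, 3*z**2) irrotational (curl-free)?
No, ∇×F = (8*z, -2, 1)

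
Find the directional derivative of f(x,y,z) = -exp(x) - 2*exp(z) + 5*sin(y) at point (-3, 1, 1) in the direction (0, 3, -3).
sqrt(2)*(5*cos(1)/2 + E)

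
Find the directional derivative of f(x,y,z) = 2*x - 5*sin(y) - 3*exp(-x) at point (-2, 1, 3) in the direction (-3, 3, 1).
-3*sqrt(19)*(2 + 5*cos(1) + 3*exp(2))/19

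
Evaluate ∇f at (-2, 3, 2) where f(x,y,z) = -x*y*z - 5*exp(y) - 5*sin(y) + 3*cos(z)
(-6, -5*exp(3) + 4 - 5*cos(3), 6 - 3*sin(2))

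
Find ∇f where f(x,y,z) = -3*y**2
(0, -6*y, 0)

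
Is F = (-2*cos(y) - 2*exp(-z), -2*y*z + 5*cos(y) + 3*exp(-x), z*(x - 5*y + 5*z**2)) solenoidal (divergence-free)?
No, ∇·F = x - 5*y + 15*z**2 - 2*z - 5*sin(y)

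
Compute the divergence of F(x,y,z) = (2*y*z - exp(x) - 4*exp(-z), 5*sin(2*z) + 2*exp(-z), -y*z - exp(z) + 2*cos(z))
-y - exp(x) - exp(z) - 2*sin(z)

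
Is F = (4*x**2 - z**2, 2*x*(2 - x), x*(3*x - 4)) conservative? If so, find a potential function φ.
No, ∇×F = (0, -6*x - 2*z + 4, 4 - 4*x) ≠ 0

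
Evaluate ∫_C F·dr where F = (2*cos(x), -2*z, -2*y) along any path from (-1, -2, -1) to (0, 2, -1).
2*sin(1) + 8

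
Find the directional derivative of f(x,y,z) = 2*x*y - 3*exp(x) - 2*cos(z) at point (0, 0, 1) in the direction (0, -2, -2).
-sqrt(2)*sin(1)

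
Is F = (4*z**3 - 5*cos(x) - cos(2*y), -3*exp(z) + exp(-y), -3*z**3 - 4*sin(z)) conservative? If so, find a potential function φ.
No, ∇×F = (3*exp(z), 12*z**2, -2*sin(2*y)) ≠ 0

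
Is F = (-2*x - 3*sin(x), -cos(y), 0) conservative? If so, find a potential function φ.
Yes, F is conservative. φ = -x**2 - sin(y) + 3*cos(x)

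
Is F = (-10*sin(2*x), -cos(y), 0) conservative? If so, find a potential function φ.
Yes, F is conservative. φ = -sin(y) + 5*cos(2*x)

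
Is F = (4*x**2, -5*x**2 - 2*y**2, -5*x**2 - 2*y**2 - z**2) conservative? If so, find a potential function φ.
No, ∇×F = (-4*y, 10*x, -10*x) ≠ 0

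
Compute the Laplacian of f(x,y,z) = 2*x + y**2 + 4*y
2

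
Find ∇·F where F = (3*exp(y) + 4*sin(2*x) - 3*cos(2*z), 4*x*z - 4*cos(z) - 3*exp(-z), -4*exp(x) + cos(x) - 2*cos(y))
8*cos(2*x)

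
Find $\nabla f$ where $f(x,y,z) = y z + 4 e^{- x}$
(-4*exp(-x), z, y)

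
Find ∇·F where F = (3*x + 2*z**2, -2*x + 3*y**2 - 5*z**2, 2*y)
6*y + 3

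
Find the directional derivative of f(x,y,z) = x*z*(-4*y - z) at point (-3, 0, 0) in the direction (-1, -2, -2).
0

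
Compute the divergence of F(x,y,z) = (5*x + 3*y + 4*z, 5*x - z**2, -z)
4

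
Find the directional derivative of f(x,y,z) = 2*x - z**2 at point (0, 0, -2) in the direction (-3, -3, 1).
-2*sqrt(19)/19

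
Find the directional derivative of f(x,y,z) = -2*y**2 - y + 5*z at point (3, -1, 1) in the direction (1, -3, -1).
-14*sqrt(11)/11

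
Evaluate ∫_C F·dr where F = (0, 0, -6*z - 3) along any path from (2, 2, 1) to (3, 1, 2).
-12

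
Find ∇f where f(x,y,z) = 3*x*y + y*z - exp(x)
(3*y - exp(x), 3*x + z, y)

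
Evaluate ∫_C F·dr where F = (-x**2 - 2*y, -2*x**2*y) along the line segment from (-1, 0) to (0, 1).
-3/2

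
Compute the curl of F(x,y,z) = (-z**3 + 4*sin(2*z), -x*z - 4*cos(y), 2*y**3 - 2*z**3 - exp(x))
(x + 6*y**2, -3*z**2 + exp(x) + 8*cos(2*z), -z)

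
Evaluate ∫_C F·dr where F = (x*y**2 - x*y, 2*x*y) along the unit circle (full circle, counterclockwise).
0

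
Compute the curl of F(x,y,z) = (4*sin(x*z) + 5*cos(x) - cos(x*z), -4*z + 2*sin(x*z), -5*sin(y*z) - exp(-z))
(-2*x*cos(x*z) - 5*z*cos(y*z) + 4, x*(sin(x*z) + 4*cos(x*z)), 2*z*cos(x*z))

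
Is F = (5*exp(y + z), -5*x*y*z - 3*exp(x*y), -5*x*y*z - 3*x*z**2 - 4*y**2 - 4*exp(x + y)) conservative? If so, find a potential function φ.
No, ∇×F = (5*x*y - 5*x*z - 8*y - 4*exp(x + y), 5*y*z + 3*z**2 + 4*exp(x + y) + 5*exp(y + z), -5*y*z - 3*y*exp(x*y) - 5*exp(y + z)) ≠ 0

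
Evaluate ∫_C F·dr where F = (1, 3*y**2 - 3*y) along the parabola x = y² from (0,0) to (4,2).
6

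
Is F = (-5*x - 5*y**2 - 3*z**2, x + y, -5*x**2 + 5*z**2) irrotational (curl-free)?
No, ∇×F = (0, 10*x - 6*z, 10*y + 1)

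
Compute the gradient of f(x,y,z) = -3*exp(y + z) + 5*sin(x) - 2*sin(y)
(5*cos(x), -3*exp(y + z) - 2*cos(y), -3*exp(y + z))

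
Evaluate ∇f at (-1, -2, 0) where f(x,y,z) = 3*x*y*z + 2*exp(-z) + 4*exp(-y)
(0, -4*exp(2), 4)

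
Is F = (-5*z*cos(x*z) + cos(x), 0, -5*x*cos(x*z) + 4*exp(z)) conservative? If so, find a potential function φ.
Yes, F is conservative. φ = 4*exp(z) + sin(x) - 5*sin(x*z)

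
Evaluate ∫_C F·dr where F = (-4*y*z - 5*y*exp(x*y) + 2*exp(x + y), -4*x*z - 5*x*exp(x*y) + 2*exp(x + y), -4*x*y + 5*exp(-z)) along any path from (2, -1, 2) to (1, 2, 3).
-40 - 5*exp(2) - 2*E - 5*exp(-3) + 10*exp(-2) + 2*exp(3)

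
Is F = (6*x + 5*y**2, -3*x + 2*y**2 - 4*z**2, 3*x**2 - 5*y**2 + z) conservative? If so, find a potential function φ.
No, ∇×F = (-10*y + 8*z, -6*x, -10*y - 3) ≠ 0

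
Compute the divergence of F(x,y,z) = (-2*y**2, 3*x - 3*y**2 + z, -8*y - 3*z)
-6*y - 3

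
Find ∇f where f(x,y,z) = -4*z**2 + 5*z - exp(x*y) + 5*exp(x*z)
(-y*exp(x*y) + 5*z*exp(x*z), -x*exp(x*y), 5*x*exp(x*z) - 8*z + 5)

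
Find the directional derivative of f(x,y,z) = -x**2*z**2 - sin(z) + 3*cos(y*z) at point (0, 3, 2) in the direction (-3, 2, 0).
-12*sqrt(13)*sin(6)/13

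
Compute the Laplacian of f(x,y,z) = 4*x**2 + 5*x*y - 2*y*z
8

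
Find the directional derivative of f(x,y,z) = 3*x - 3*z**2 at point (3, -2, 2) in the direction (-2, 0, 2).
-15*sqrt(2)/2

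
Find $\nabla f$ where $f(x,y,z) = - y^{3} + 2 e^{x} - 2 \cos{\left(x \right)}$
(2*exp(x) + 2*sin(x), -3*y**2, 0)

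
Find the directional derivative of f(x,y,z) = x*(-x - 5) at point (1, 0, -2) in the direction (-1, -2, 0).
7*sqrt(5)/5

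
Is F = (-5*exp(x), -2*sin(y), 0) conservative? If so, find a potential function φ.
Yes, F is conservative. φ = -5*exp(x) + 2*cos(y)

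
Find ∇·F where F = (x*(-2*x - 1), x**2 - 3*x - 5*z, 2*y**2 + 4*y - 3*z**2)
-4*x - 6*z - 1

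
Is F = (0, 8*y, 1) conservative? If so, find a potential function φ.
Yes, F is conservative. φ = 4*y**2 + z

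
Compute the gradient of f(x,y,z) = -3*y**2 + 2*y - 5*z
(0, 2 - 6*y, -5)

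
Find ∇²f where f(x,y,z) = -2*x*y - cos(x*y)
(x**2 + y**2)*cos(x*y)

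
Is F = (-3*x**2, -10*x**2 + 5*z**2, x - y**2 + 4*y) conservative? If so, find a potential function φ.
No, ∇×F = (-2*y - 10*z + 4, -1, -20*x) ≠ 0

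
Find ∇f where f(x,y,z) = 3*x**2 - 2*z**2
(6*x, 0, -4*z)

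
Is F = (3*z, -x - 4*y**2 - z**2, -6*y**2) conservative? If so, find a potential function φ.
No, ∇×F = (-12*y + 2*z, 3, -1) ≠ 0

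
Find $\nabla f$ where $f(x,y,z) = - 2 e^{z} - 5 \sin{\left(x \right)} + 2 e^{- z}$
(-5*cos(x), 0, -4*cosh(z))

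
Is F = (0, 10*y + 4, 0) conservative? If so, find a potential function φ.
Yes, F is conservative. φ = y*(5*y + 4)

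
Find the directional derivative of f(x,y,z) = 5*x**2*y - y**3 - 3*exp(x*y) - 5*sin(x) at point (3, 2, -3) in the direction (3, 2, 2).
3*sqrt(17)*(-12*exp(6) - 5*cos(3) + 82)/17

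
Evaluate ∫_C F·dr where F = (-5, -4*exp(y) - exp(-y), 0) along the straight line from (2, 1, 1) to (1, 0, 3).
-exp(-1) + 2 + 4*E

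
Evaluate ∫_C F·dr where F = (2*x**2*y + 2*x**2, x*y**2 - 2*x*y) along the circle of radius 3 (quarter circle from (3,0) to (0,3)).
-36 - 81*pi/16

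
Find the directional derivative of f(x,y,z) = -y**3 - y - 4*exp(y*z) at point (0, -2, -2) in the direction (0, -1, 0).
13 - 8*exp(4)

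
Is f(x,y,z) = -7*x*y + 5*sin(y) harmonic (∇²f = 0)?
No, ∇²f = -5*sin(y)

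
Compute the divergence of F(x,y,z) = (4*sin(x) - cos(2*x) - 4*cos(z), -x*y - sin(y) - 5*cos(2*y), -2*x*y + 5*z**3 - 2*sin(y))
-x + 15*z**2 + 2*sin(2*x) + 10*sin(2*y) + 4*cos(x) - cos(y)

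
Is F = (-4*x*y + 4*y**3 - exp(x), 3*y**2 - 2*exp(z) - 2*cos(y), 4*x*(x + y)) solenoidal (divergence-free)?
No, ∇·F = 2*y - exp(x) + 2*sin(y)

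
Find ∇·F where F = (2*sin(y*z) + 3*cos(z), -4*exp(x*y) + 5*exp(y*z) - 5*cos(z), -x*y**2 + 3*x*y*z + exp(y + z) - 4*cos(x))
3*x*y - 4*x*exp(x*y) + 5*z*exp(y*z) + exp(y + z)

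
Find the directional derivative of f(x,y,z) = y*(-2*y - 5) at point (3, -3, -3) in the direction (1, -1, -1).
-7*sqrt(3)/3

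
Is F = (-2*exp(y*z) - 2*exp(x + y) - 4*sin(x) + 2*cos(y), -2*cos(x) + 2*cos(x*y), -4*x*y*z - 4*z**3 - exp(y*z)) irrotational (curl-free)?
No, ∇×F = (z*(-4*x - exp(y*z)), 2*y*(2*z - exp(y*z)), -2*y*sin(x*y) + 2*z*exp(y*z) + 2*exp(x + y) + 2*sin(x) + 2*sin(y))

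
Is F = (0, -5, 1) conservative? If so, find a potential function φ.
Yes, F is conservative. φ = -5*y + z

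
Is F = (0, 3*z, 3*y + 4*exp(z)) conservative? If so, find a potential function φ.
Yes, F is conservative. φ = 3*y*z + 4*exp(z)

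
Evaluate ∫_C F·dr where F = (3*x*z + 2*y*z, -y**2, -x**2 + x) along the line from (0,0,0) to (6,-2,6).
350/3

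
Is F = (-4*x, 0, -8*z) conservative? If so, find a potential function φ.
Yes, F is conservative. φ = -2*x**2 - 4*z**2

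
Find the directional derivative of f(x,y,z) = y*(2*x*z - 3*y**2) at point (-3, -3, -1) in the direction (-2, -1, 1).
27*sqrt(6)/2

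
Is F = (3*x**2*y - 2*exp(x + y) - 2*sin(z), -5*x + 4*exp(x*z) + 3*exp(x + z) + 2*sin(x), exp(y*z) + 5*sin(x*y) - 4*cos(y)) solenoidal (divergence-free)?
No, ∇·F = 6*x*y + y*exp(y*z) - 2*exp(x + y)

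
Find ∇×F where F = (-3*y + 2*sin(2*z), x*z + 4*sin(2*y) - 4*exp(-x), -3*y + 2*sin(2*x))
(-x - 3, -4*cos(2*x) + 4*cos(2*z), z + 3 + 4*exp(-x))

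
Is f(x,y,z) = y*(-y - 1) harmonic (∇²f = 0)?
No, ∇²f = -2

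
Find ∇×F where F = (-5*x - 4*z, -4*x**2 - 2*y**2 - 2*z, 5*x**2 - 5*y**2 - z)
(2 - 10*y, -10*x - 4, -8*x)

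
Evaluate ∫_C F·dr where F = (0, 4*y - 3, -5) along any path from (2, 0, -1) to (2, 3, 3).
-11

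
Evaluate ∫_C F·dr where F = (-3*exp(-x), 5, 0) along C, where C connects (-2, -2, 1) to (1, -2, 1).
3*(1 - exp(3))*exp(-1)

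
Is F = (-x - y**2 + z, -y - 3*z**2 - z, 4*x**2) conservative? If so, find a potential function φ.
No, ∇×F = (6*z + 1, 1 - 8*x, 2*y) ≠ 0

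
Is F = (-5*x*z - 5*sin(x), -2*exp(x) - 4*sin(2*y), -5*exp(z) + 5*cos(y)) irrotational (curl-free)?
No, ∇×F = (-5*sin(y), -5*x, -2*exp(x))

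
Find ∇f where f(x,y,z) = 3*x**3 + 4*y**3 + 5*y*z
(9*x**2, 12*y**2 + 5*z, 5*y)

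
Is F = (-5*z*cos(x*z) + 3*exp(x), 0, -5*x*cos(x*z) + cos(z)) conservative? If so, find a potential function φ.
Yes, F is conservative. φ = 3*exp(x) + sin(z) - 5*sin(x*z)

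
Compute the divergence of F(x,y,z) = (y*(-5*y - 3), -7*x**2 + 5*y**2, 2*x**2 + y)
10*y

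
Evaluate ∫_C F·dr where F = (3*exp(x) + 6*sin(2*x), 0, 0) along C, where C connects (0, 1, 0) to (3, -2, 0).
-3*cos(6) + 3*exp(3)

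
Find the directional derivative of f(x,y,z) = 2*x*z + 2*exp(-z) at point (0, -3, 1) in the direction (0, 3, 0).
0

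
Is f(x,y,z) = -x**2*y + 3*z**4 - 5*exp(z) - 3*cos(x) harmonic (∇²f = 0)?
No, ∇²f = -2*y + 36*z**2 - 5*exp(z) + 3*cos(x)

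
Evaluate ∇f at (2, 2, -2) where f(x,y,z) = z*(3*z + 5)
(0, 0, -7)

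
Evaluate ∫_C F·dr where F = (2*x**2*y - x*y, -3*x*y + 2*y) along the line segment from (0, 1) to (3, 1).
27/2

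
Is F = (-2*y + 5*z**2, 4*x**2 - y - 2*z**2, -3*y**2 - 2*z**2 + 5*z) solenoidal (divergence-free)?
No, ∇·F = 4 - 4*z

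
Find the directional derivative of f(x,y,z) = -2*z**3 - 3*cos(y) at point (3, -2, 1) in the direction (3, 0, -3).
3*sqrt(2)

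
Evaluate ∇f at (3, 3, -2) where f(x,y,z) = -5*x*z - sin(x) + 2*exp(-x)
(-2*exp(-3) - cos(3) + 10, 0, -15)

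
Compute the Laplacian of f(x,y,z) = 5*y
0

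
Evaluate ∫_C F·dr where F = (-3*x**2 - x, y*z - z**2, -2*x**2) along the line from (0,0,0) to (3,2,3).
-103/2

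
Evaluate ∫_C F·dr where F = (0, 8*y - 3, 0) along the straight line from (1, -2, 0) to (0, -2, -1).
0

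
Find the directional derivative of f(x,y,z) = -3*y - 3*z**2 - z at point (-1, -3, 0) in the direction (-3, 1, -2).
-sqrt(14)/14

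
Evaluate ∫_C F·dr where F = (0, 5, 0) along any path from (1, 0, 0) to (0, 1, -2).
5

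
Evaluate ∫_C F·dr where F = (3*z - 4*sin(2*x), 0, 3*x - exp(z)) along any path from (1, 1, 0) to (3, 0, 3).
-exp(3) - 2*cos(2) + 2*cos(6) + 28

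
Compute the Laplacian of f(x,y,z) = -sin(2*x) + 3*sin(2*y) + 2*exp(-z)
4*sin(2*x) - 12*sin(2*y) + 2*exp(-z)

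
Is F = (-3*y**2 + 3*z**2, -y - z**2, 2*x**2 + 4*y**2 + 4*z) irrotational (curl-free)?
No, ∇×F = (8*y + 2*z, -4*x + 6*z, 6*y)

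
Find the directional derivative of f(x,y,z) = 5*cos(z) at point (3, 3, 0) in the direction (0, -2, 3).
0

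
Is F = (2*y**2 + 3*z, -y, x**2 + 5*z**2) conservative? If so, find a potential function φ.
No, ∇×F = (0, 3 - 2*x, -4*y) ≠ 0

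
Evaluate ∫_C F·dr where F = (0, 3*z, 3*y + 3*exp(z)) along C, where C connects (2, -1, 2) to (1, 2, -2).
-6*sinh(2) - 6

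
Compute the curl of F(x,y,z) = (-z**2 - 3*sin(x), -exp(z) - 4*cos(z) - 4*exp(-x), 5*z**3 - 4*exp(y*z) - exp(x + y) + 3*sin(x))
(-4*z*exp(y*z) + exp(z) - exp(x + y) - 4*sin(z), -2*z + exp(x + y) - 3*cos(x), 4*exp(-x))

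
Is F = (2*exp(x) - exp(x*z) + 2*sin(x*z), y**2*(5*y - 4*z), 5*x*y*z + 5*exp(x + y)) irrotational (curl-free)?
No, ∇×F = (5*x*z + 4*y**2 + 5*exp(x + y), -x*exp(x*z) + 2*x*cos(x*z) - 5*y*z - 5*exp(x + y), 0)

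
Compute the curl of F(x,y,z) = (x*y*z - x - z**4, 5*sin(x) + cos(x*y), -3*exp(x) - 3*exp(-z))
(0, x*y - 4*z**3 + 3*exp(x), -x*z - y*sin(x*y) + 5*cos(x))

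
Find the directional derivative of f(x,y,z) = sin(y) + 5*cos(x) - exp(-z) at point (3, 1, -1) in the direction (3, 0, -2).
-sqrt(13)*(15*sin(3) + 2*E)/13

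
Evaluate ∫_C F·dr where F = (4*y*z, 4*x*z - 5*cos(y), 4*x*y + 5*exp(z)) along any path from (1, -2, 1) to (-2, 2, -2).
-5*E - 10*sin(2) + 5*exp(-2) + 40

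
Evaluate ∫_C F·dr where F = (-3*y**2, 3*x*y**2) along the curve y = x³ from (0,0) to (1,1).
33/70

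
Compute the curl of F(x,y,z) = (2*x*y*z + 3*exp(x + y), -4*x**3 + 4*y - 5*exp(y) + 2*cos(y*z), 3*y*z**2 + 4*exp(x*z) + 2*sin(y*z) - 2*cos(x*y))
(2*x*sin(x*y) + 2*y*sin(y*z) + 3*z**2 + 2*z*cos(y*z), 2*x*y - 2*y*sin(x*y) - 4*z*exp(x*z), -12*x**2 - 2*x*z - 3*exp(x + y))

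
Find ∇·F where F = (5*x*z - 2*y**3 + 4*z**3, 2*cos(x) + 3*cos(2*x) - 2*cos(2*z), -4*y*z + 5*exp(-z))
-4*y + 5*z - 5*exp(-z)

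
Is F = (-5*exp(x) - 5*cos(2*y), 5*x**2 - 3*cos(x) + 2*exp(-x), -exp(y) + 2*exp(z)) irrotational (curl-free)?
No, ∇×F = (-exp(y), 0, 10*x + 3*sin(x) - 10*sin(2*y) - 2*exp(-x))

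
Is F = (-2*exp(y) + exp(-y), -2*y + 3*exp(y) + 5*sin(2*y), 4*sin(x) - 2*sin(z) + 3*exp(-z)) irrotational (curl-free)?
No, ∇×F = (0, -4*cos(x), sinh(y) + 3*cosh(y))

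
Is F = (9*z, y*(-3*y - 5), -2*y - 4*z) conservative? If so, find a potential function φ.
No, ∇×F = (-2, 9, 0) ≠ 0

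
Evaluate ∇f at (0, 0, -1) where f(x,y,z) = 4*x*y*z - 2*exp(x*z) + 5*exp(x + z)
(5*exp(-1) + 2, 0, 5*exp(-1))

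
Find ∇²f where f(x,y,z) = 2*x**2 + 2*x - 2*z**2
0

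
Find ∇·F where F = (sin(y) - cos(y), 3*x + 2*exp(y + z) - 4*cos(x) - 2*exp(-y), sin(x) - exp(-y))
2*(exp(2*y + z) + 1)*exp(-y)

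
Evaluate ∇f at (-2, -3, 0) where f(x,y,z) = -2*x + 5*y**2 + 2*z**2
(-2, -30, 0)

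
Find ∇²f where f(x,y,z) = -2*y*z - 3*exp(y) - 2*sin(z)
-3*exp(y) + 2*sin(z)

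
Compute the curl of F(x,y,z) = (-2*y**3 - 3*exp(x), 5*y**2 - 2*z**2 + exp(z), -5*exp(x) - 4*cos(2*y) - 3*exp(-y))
(4*z - exp(z) + 8*sin(2*y) + 3*exp(-y), 5*exp(x), 6*y**2)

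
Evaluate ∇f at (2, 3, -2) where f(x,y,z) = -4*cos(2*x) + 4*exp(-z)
(8*sin(4), 0, -4*exp(2))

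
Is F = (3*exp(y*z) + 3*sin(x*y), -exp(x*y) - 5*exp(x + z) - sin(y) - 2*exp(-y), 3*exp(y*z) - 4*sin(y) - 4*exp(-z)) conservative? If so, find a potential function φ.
No, ∇×F = (3*z*exp(y*z) + 5*exp(x + z) - 4*cos(y), 3*y*exp(y*z), -3*x*cos(x*y) - y*exp(x*y) - 3*z*exp(y*z) - 5*exp(x + z)) ≠ 0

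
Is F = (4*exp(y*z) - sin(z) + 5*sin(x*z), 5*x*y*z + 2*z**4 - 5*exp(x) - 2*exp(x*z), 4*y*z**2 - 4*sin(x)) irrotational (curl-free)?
No, ∇×F = (-5*x*y + 2*x*exp(x*z) - 8*z**3 + 4*z**2, 5*x*cos(x*z) + 4*y*exp(y*z) + 4*cos(x) - cos(z), 5*y*z - 2*z*exp(x*z) - 4*z*exp(y*z) - 5*exp(x))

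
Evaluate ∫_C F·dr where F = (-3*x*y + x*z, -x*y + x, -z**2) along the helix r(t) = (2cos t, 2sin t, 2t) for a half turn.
-8*pi**3/3 - 16/3 + 4*pi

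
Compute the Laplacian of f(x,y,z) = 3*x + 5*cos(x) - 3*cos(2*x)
-5*cos(x) + 12*cos(2*x)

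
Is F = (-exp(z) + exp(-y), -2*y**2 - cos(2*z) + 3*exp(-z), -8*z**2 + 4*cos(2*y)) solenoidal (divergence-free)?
No, ∇·F = -4*y - 16*z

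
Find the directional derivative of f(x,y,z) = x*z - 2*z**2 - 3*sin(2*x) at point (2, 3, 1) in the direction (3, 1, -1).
sqrt(11)*(5 - 18*cos(4))/11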